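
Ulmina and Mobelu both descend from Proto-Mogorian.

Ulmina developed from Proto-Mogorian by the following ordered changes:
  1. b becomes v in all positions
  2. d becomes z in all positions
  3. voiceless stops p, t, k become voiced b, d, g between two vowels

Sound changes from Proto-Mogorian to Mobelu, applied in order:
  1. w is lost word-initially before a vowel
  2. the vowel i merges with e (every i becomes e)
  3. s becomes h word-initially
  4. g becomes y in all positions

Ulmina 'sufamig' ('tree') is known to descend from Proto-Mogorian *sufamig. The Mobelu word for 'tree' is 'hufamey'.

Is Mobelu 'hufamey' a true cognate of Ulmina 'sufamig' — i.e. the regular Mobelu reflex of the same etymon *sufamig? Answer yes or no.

yes

Derive the expected Mobelu reflex of *sufamig:
Mobelu: start from *sufamig.
  rule 1: no change — sufamig
  rule 2 (vowel merger): sufamig → sufameg
  rule 3 (debuccalisation): sufameg → hufameg
  rule 4 (unconditioned shift): hufameg → hufamey
  ⇒ Mobelu hufamey
Mobelu 'hufamey' matches the regular reflex exactly, so the pair is cognate.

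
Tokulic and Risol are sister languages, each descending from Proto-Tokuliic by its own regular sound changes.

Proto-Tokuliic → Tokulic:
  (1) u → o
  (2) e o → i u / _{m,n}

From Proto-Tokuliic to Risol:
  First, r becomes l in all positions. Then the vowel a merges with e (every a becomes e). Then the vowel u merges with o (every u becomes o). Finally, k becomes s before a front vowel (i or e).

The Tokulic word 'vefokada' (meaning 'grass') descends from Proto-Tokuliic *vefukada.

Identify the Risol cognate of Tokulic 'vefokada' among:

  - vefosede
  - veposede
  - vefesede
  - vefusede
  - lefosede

vefosede

Risol: *vefukada
  vefukada (rule 1 does not apply)
  vefukada → vefukede   [vowel merger]
  vefukede → vefokede   [vowel merger]
  vefokede → vefosede   [palatalisation]
  giving Risol vefosede.
The other candidates each miss or misapply at least one Risol change.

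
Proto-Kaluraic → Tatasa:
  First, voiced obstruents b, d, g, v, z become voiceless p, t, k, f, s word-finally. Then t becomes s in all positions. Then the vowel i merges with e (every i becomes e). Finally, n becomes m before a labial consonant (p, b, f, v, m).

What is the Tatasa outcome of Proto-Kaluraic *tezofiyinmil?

sezofeyemmel

Tatasa: *tezofiyinmil > sezofiyinmil > sezofeyenmel > sezofeyemmel  (by unconditioned shift, vowel merger, nasal place assimilation)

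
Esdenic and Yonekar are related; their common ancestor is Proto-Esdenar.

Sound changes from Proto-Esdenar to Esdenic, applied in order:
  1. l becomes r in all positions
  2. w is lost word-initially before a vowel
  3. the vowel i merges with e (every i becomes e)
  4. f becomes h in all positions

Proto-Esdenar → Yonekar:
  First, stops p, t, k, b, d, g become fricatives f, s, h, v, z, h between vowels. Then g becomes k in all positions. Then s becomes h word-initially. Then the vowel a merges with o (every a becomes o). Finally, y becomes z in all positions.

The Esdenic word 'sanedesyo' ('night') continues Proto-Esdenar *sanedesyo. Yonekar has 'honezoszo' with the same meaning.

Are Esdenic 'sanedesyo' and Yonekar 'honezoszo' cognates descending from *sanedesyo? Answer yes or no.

Derive the expected Yonekar reflex of *sanedesyo:
Yonekar: *sanedesyo > sanezesyo > hanezesyo > honezesyo > honezeszo  (by intervocalic lenition, debuccalisation, vowel merger, unconditioned shift)
The regular Yonekar reflex would be 'honezeszo', but the attested form is 'honezoszo'. The correspondence is irregular, so they are not cognates (the Yonekar form has a different source).

no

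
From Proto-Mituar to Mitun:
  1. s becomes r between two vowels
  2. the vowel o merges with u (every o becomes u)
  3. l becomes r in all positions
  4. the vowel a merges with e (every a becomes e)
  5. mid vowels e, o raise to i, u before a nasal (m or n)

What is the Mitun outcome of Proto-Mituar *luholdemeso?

ruhurdimeru

Mitun: start from *luholdemeso.
  rule 1 (rhotacism): luholdemeso → luholdemero
  rule 2 (vowel merger): luholdemero → luhuldemeru
  rule 3 (unconditioned shift): luhuldemeru → ruhurdemeru
  rule 4: no change — ruhurdemeru
  rule 5 (pre-nasal raising): ruhurdemeru → ruhurdimeru
  ⇒ Mitun ruhurdimeru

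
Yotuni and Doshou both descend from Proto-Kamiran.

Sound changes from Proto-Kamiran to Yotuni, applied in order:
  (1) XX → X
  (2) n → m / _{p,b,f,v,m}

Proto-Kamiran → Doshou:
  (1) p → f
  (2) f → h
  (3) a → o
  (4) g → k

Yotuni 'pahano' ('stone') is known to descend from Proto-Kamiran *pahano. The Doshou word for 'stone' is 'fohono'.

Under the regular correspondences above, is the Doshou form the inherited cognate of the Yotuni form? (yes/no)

Derive the expected Doshou reflex of *pahano:
Doshou: start from *pahano.
  rule 1 (unconditioned shift): pahano → fahano
  rule 2 (unconditioned shift): fahano → hahano
  rule 3 (vowel merger): hahano → hohono
  rule 4: no change — hohono
  ⇒ Doshou hohono
The regular Doshou reflex would be 'hohono', but the attested form is 'fohono'. The correspondence is irregular, so they are not cognates (the Doshou form has a different source).

no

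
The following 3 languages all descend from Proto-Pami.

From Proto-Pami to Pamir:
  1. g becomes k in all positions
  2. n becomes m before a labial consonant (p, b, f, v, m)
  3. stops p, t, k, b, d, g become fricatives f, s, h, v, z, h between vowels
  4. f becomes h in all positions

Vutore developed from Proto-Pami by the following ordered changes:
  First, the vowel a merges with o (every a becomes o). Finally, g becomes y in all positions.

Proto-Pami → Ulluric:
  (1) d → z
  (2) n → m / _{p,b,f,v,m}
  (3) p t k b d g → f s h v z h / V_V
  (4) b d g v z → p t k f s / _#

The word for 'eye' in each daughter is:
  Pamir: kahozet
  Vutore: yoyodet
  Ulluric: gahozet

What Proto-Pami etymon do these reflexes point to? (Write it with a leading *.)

Position 1: Pamir has k, Vutore has y, Ulluric has g. Ulluric preserves g here (none of its changes turn any other segment into g), so the proto-segment is *g.
Position 3: Pamir has h, Vutore has y, Ulluric has h. Taking the neighbouring segments as reconstructed: Pamir h could go back to *p or *k or *g or *f or *h; Vutore y could go back to *g or *y; Ulluric h could go back to *k or *g or *h — the one source consistent with every daughter is *g.
Continuing position by position gives *gagodet; check it forward:
Pamir: *gagodet > kakodet > kahozet  (by unconditioned shift, intervocalic lenition)
Vutore: *gagodet
  gagodet → gogodet   [vowel merger]
  gogodet → yoyodet   [unconditioned shift]
  giving Vutore yoyodet.
Ulluric: *gagodet > gagozet > gahozet  (by unconditioned shift, intervocalic lenition)
Only *gagodet yields all of Pamir kahozet, Vutore yoyodet, Ulluric gahozet.

*gagodet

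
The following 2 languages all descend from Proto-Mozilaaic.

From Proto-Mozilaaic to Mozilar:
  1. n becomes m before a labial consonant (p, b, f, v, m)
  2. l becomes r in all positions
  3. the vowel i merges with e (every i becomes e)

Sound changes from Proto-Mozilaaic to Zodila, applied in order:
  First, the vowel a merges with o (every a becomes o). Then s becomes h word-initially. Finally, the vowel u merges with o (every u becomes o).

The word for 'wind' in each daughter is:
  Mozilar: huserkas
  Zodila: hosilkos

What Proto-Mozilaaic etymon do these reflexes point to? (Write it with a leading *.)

Position 4: Mozilar has e, Zodila has i. Zodila preserves i here (none of its changes turn any other segment into i), so the proto-segment is *i.
Position 2: Mozilar has u, Zodila has o. Mozilar preserves u here (none of its changes turn any other segment into u), so the proto-segment is *u.
This points to *husilkas. Verify forward in each daughter:
Mozilar: *husilkas
  husilkas (rule 1 does not apply)
  husilkas → husirkas   [unconditioned shift]
  husirkas → huserkas   [vowel merger]
  giving Mozilar huserkas.
Zodila: start from *husilkas.
  rule 1 (vowel merger): husilkas → husilkos
  rule 2: no change — husilkos
  rule 3 (vowel merger): husilkos → hosilkos
  ⇒ Zodila hosilkos
*husilkas is the unique common source.

*husilkas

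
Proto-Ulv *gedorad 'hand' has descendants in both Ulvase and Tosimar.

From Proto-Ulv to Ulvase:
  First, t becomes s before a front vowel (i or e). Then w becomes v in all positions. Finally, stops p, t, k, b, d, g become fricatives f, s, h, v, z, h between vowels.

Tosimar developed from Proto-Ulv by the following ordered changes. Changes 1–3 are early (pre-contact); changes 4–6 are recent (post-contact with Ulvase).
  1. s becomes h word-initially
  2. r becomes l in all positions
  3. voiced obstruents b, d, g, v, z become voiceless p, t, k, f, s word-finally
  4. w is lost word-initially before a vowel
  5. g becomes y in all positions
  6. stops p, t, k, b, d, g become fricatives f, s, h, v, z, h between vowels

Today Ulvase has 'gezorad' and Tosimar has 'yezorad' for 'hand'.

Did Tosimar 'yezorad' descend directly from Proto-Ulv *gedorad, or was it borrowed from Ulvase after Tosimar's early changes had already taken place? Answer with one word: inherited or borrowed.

borrowed

If inherited, *gedorad would pass through all of Tosimar's changes:
Tosimar: *gedorad
  gedorad (rule 1 does not apply)
  gedorad → gedolad   [unconditioned shift]
  gedolad → gedolat   [final devoicing]
  gedolat (rule 4 does not apply)
  gedolat → yedolat   [unconditioned shift]
  yedolat → yezolat   [intervocalic lenition]
  giving Tosimar yezolat.
If borrowed from Ulvase 'gezorad' after the early changes, it would undergo only the recent ones:
  rule 4 (glide loss): no change (gezorad)
  rule 5 (unconditioned shift): gezorad → yezorad
  rule 6 (intervocalic lenition): no change (yezorad)
  ⇒ as a loan: yezorad
Tosimar 'yezorad' matches the loan outcome 'yezorad', not the inherited 'yezolat' — it skipped the early Tosimar changes, so it was borrowed from Ulvase.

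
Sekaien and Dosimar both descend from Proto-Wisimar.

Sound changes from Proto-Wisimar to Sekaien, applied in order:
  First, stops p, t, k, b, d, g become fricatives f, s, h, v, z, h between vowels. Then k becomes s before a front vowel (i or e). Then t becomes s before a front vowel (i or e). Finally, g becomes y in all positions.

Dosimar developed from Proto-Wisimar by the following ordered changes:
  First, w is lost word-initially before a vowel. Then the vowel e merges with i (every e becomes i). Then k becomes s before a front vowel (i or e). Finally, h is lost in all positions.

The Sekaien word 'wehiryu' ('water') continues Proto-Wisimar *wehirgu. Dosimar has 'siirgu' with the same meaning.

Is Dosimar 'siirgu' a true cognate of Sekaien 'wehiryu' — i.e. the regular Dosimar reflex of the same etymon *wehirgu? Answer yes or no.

Derive the expected Dosimar reflex of *wehirgu:
Dosimar: *wehirgu
  wehirgu → ehirgu   [glide loss]
  ehirgu → ihirgu   [vowel merger]
  ihirgu (rule 3 does not apply)
  ihirgu → iirgu   [h-loss]
  giving Dosimar iirgu.
The regular Dosimar reflex would be 'iirgu', but the attested form is 'siirgu'. The correspondence is irregular, so they are not cognates (the Dosimar form has a different source).

no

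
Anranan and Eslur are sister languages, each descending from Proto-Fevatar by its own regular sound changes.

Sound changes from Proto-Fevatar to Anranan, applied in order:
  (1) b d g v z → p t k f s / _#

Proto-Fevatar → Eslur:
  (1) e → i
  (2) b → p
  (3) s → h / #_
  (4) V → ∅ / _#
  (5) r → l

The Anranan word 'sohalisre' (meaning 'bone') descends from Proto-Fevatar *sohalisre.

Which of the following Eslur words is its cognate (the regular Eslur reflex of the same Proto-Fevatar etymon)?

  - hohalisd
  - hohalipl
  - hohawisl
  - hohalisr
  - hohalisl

hohalisl

Eslur: start from *sohalisre.
  rule 1 (vowel merger): sohalisre → sohalisri
  rule 2: no change — sohalisri
  rule 3 (debuccalisation): sohalisri → hohalisri
  rule 4 (apocope): hohalisri → hohalisr
  rule 5 (unconditioned shift): hohalisr → hohalisl
  ⇒ Eslur hohalisl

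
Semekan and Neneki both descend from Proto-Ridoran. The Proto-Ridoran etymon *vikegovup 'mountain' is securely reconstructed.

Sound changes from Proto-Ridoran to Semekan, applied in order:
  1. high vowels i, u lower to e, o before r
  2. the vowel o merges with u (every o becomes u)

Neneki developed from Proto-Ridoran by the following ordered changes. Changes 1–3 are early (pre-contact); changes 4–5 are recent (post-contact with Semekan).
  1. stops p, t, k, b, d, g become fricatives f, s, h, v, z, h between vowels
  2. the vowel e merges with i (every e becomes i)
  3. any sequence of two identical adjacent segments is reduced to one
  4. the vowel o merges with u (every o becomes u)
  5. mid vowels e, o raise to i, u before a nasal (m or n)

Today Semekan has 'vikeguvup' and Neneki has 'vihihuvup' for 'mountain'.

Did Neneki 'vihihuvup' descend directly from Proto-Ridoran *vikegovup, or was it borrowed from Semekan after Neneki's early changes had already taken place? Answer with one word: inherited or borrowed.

inherited

If inherited, *vikegovup would pass through all of Neneki's changes:
Neneki: *vikegovup
  vikegovup → vihehovup   [intervocalic lenition]
  vihehovup → vihihovup   [vowel merger]
  vihihovup (rule 3 does not apply)
  vihihovup → vihihuvup   [vowel merger]
  vihihuvup (rule 5 does not apply)
  giving Neneki vihihuvup.
If borrowed from Semekan 'vikeguvup' after the early changes, it would undergo only the recent ones:
  rule 4 (vowel merger): no change (vikeguvup)
  rule 5 (pre-nasal raising): no change (vikeguvup)
  ⇒ as a loan: vikeguvup
Neneki 'vihihuvup' matches the inherited outcome exactly, so it is an inherited cognate, not a loan.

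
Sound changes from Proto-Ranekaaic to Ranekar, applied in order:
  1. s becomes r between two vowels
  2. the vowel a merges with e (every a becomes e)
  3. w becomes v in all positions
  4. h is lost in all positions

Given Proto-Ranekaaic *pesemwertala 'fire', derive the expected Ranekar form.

Ranekar: start from *pesemwertala.
  rule 1 (rhotacism): pesemwertala → peremwertala
  rule 2 (vowel merger): peremwertala → peremwertele
  rule 3 (unconditioned shift): peremwertele → peremvertele
  rule 4: no change — peremvertele
  ⇒ Ranekar peremvertele

peremvertele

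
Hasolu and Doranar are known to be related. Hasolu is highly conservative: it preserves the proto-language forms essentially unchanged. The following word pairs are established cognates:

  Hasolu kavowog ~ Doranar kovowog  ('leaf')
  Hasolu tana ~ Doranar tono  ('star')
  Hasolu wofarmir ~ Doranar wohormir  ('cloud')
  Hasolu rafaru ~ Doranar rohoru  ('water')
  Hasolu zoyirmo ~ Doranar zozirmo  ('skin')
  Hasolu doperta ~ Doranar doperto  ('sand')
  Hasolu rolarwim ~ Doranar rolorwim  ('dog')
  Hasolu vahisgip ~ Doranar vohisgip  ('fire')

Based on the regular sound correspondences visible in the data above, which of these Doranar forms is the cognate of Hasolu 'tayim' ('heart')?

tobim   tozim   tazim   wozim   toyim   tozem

vahisgip ~ vohisgip — Hasolu a corresponds to Doranar o after a consonant, before a consonant other than r, m, n, p, b, f, v.
zoyirmo ~ zozirmo — Hasolu y corresponds to Doranar z between vowels (before a front vowel).
Applying these to Hasolu 'tayim':
  tayim → toyim   (a→o after a consonant, before a consonant other than r, m, n, p, b, f, v)
  toyim → tozim   (y→z between vowels (before a front vowel))
So the Doranar cognate is 'tozim'.

tozim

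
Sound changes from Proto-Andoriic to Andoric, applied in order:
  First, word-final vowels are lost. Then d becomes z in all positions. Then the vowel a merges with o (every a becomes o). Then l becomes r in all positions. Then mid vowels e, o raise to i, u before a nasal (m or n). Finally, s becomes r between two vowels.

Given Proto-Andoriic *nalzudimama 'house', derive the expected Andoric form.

Andoric: *nalzudimama > nalzudimam > nalzuzimam > nolzuzimom > norzuzimom > norzuzimum  (by apocope, unconditioned shift, vowel merger, unconditioned shift, pre-nasal raising)

norzuzimum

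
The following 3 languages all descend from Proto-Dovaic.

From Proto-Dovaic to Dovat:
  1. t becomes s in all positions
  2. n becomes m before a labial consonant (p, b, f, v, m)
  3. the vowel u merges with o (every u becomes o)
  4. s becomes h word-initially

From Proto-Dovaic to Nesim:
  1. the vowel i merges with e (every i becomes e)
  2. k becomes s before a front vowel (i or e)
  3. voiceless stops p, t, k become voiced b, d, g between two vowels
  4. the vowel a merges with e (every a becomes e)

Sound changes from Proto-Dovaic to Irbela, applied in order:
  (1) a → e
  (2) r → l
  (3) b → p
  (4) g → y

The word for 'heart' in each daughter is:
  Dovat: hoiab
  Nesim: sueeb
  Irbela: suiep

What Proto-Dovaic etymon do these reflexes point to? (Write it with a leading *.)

*suiab

Position 1: Dovat has h, Nesim has s, Irbela has s. Irbela preserves s here (none of its changes turn any other segment into s), so the proto-segment is *s.
Position 5: Dovat has b, Nesim has b, Irbela has p. Dovat preserves b here (none of its changes turn any other segment into b), so the proto-segment is *b.
Verify the candidate proto-form against each daughter:
Dovat: *suiab > soiab > hoiab  (by vowel merger, debuccalisation)
Nesim: *suiab > sueab > sueeb  (by vowel merger, vowel merger)
Irbela: *suiab > suieb > suiep  (by vowel merger, unconditioned shift)
No other proto-form is consistent with every reflex, so the reconstruction is *suiab.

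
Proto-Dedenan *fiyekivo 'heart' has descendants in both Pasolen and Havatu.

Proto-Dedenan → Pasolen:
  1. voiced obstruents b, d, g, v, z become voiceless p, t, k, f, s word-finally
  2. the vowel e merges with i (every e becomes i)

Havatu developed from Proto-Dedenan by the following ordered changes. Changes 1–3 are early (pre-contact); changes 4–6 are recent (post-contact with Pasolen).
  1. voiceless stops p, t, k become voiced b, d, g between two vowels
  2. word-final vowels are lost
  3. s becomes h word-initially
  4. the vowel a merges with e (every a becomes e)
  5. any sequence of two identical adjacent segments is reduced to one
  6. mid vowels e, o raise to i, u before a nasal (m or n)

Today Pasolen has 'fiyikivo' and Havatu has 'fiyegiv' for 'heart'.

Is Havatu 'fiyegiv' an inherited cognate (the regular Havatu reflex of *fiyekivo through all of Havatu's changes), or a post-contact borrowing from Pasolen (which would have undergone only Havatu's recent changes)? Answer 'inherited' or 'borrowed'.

inherited

If inherited, *fiyekivo would pass through all of Havatu's changes:
Havatu: *fiyekivo
  fiyekivo → fiyegivo   [intervocalic voicing]
  fiyegivo → fiyegiv   [apocope]
  fiyegiv (rule 3 does not apply)
  fiyegiv (rule 4 does not apply)
  fiyegiv (rule 5 does not apply)
  fiyegiv (rule 6 does not apply)
  giving Havatu fiyegiv.
If borrowed from Pasolen 'fiyikivo' after the early changes, it would undergo only the recent ones:
  rule 4 (vowel merger): no change (fiyikivo)
  rule 5 (degemination): no change (fiyikivo)
  rule 6 (pre-nasal raising): no change (fiyikivo)
  ⇒ as a loan: fiyikivo
Havatu 'fiyegiv' matches the inherited outcome exactly, so it is an inherited cognate, not a loan.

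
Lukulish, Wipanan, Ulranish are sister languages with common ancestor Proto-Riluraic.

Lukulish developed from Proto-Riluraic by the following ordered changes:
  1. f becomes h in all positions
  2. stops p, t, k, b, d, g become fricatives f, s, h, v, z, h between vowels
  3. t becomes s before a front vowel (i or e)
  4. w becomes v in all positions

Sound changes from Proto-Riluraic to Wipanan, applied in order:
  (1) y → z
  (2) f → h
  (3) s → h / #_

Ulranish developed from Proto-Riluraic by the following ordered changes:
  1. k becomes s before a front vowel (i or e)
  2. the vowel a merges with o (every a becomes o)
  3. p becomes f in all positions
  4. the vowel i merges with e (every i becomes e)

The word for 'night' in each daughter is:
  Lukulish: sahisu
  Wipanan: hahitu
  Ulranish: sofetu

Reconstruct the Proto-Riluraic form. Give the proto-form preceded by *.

*safitu

Position 5: Lukulish has s, Wipanan has t, Ulranish has t. Wipanan preserves t here (none of its changes turn any other segment into t), so the proto-segment is *t.
Position 3: Lukulish has h, Wipanan has h, Ulranish has f. Taking the neighbouring segments as reconstructed: Lukulish h could go back to *k or *g or *f or *h; Wipanan h could go back to *f or *h; Ulranish f could go back to *p or *f — the one source consistent with every daughter is *f.
This points to *safitu. Verify forward in each daughter:
Lukulish: *safitu
  safitu → sahitu   [unconditioned shift]
  sahitu → sahisu   [intervocalic lenition]
  sahisu (rule 3 does not apply)
  sahisu (rule 4 does not apply)
  giving Lukulish sahisu.
Wipanan: *safitu
  safitu (rule 1 does not apply)
  safitu → sahitu   [unconditioned shift]
  sahitu → hahitu   [debuccalisation]
  giving Wipanan hahitu.
Ulranish: *safitu > sofitu > sofetu  (by vowel merger, vowel merger)
*safitu is the unique common source.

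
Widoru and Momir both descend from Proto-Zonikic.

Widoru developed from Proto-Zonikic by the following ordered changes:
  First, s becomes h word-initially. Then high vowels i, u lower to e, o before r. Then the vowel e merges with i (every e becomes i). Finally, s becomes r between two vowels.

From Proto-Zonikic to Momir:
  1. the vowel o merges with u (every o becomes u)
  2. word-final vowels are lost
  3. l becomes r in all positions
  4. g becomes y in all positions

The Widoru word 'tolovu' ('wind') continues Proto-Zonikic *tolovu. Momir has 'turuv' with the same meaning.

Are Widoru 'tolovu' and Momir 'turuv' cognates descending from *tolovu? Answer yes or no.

yes

Derive the expected Momir reflex of *tolovu:
Momir: *tolovu > tuluvu > tuluv > turuv  (by vowel merger, apocope, unconditioned shift)
Momir 'turuv' matches the regular reflex exactly, so the pair is cognate.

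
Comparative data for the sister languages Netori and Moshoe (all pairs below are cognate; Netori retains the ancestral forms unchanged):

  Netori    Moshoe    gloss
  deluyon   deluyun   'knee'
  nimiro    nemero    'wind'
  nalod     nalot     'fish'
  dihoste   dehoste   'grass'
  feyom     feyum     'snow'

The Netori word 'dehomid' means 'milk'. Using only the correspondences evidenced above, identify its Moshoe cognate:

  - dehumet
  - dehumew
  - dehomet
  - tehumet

feyom ~ feyum — Netori o corresponds to Moshoe u after a consonant, before a nasal.
dihoste ~ dehoste — Netori i corresponds to Moshoe e after a consonant, before a consonant other than r, m, n, p, b, f, v.
nalod ~ nalot — Netori d corresponds to Moshoe t word-finally.
Applying these to Netori 'dehomid':
  dehomid → dehumid   (o→u after a consonant, before a nasal)
  dehumid → dehumed   (i→e after a consonant, before a consonant other than r, m, n, p, b, f, v)
  dehumed → dehumet   (d→t word-finally)
So the Moshoe cognate is 'dehumet'.

dehumet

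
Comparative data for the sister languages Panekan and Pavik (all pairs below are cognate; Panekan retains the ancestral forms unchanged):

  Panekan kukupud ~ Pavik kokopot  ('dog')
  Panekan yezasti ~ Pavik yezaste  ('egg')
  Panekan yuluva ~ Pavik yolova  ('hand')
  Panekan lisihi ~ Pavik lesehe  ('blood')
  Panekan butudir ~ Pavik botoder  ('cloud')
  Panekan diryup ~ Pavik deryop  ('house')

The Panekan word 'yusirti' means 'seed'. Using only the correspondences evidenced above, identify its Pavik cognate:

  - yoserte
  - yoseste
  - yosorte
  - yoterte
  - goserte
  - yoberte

kukupud ~ kokopot, yuluva ~ yolova — Panekan u corresponds to Pavik o after a consonant, before a consonant other than r, m, n, p, b, f, v.
butudir ~ botoder, diryup ~ deryop — Panekan i corresponds to Pavik e after a consonant, before r.
yezasti ~ yezaste, lisihi ~ lesehe — Panekan i corresponds to Pavik e word-finally.
Applying these to Panekan 'yusirti':
  yusirti → yosirti   (u→o after a consonant, before a consonant other than r, m, n, p, b, f, v)
  yosirti → yoserti   (i→e after a consonant, before r)
  yoserti → yoserte   (i→e word-finally)
So the Pavik cognate is 'yoserte'.

yoserte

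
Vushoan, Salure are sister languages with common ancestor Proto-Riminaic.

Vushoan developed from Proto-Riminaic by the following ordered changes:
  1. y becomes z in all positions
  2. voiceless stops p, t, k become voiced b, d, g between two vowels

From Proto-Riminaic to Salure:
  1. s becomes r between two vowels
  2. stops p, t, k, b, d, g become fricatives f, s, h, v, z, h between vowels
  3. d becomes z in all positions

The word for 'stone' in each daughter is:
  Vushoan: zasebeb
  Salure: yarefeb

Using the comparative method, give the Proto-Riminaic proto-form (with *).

*yasepeb

Position 1: Vushoan has z, Salure has y. Salure preserves y here (none of its changes turn any other segment into y), so the proto-segment is *y.
Position 3: Vushoan has s, Salure has r. Vushoan preserves s here (none of its changes turn any other segment into s), so the proto-segment is *s.
Verify the candidate proto-form against each daughter:
Vushoan: *yasepeb
  yasepeb → zasepeb   [unconditioned shift]
  zasepeb → zasebeb   [intervocalic voicing]
  giving Vushoan zasebeb.
Salure: *yasepeb > yarepeb > yarefeb  (by rhotacism, intervocalic lenition)
No other proto-form is consistent with every reflex, so the reconstruction is *yasepeb.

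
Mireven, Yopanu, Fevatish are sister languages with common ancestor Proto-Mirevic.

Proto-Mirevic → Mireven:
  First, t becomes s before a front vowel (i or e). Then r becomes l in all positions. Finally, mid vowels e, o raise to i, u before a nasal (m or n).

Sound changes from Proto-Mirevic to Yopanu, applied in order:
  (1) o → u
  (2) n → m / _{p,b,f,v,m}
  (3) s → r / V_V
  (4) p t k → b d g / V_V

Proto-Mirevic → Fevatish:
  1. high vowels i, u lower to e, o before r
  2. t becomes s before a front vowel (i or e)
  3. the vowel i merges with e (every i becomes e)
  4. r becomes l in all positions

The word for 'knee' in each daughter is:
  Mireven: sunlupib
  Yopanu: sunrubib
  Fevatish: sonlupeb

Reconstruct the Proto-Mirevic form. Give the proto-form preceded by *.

Position 4: Mireven has l, Yopanu has r, Fevatish has l. Taking the neighbouring segments as reconstructed: Mireven l could go back to *l or *r; Yopanu r can only go back to *r; Fevatish l could go back to *l or *r — the one source consistent with every daughter is *r.
Position 7: Mireven has i, Yopanu has i, Fevatish has e. Yopanu preserves i here (none of its changes turn any other segment into i), so the proto-segment is *i.
This points to *sonrupib. Verify forward in each daughter:
Mireven: *sonrupib
  sonrupib (rule 1 does not apply)
  sonrupib → sonlupib   [unconditioned shift]
  sonlupib → sunlupib   [pre-nasal raising]
  giving Mireven sunlupib.
Yopanu: *sonrupib
  sonrupib → sunrupib   [vowel merger]
  sunrupib (rule 2 does not apply)
  sunrupib (rule 3 does not apply)
  sunrupib → sunrubib   [intervocalic voicing]
  giving Yopanu sunrubib.
Fevatish: *sonrupib > sonrupeb > sonlupeb  (by vowel merger, unconditioned shift)
*sonrupib is the unique common source.

*sonrupib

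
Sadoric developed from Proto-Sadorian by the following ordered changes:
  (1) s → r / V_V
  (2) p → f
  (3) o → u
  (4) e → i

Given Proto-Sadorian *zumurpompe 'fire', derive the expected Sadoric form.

zumurfumfi

Sadoric: start from *zumurpompe.
  rule 1: no change — zumurpompe
  rule 2 (unconditioned shift): zumurpompe → zumurfomfe
  rule 3 (vowel merger): zumurfomfe → zumurfumfe
  rule 4 (vowel merger): zumurfumfe → zumurfumfi
  ⇒ Sadoric zumurfumfi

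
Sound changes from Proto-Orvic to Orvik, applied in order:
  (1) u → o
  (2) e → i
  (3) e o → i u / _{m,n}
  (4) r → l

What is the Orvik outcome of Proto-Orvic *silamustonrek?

silamostunlik

Orvik: *silamustonrek
  silamustonrek → silamostonrek   [vowel merger]
  silamostonrek → silamostonrik   [vowel merger]
  silamostonrik → silamostunrik   [pre-nasal raising]
  silamostunrik → silamostunlik   [unconditioned shift]
  giving Orvik silamostunlik.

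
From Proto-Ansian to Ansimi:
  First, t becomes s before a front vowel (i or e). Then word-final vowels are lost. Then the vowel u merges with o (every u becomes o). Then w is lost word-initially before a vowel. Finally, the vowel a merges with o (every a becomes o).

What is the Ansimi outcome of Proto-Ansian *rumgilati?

Ansimi: start from *rumgilati.
  rule 1 (palatalisation): rumgilati → rumgilasi
  rule 2 (apocope): rumgilasi → rumgilas
  rule 3 (vowel merger): rumgilas → romgilas
  rule 4: no change — romgilas
  rule 5 (vowel merger): romgilas → romgilos
  ⇒ Ansimi romgilos

romgilos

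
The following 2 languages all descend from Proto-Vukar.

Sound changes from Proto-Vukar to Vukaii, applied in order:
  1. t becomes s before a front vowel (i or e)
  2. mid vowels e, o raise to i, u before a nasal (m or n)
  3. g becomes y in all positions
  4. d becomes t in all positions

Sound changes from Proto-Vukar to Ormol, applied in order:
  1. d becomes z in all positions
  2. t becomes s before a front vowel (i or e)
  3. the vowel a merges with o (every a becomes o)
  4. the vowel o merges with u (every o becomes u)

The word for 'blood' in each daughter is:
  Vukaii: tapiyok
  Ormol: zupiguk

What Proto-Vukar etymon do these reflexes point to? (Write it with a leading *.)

*dapigok

Position 2: Vukaii has a, Ormol has u. Vukaii preserves a here (none of its changes turn any other segment into a), so the proto-segment is *a.
Position 6: Vukaii has o, Ormol has u. Vukaii preserves o here (none of its changes turn any other segment into o), so the proto-segment is *o.
This points to *dapigok. Verify forward in each daughter:
Vukaii: start from *dapigok.
  rule 1: no change — dapigok
  rule 2: no change — dapigok
  rule 3 (unconditioned shift): dapigok → dapiyok
  rule 4 (unconditioned shift): dapiyok → tapiyok
  ⇒ Vukaii tapiyok
Ormol: *dapigok
  dapigok → zapigok   [unconditioned shift]
  zapigok (rule 2 does not apply)
  zapigok → zopigok   [vowel merger]
  zopigok → zupiguk   [vowel merger]
  giving Ormol zupiguk.
*dapigok is the unique common source.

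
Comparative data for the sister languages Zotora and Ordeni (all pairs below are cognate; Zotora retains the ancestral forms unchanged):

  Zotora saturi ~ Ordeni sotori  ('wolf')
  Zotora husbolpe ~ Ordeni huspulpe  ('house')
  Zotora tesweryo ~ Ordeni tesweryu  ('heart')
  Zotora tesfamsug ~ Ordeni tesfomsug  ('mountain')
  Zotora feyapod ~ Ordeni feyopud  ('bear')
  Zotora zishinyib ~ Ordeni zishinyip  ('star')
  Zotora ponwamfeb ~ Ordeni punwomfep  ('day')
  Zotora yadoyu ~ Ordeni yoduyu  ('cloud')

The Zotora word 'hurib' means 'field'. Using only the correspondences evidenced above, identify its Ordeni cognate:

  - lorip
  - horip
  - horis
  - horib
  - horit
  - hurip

horip

saturi ~ sotori — Zotora u corresponds to Ordeni o after a consonant, before r.
zishinyib ~ zishinyip, ponwamfeb ~ punwomfep — Zotora b corresponds to Ordeni p word-finally.
Applying these to Zotora 'hurib':
  hurib → horib   (u→o after a consonant, before r)
  horib → horip   (b→p word-finally)
So the Ordeni cognate is 'horip'.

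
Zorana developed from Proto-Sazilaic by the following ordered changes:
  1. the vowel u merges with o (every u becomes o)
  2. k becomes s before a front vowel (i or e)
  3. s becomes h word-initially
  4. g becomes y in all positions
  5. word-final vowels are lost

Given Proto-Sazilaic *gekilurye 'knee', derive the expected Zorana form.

Zorana: *gekilurye > gekilorye > gesilorye > yesilorye > yesilory  (by vowel merger, palatalisation, unconditioned shift, apocope)

yesilory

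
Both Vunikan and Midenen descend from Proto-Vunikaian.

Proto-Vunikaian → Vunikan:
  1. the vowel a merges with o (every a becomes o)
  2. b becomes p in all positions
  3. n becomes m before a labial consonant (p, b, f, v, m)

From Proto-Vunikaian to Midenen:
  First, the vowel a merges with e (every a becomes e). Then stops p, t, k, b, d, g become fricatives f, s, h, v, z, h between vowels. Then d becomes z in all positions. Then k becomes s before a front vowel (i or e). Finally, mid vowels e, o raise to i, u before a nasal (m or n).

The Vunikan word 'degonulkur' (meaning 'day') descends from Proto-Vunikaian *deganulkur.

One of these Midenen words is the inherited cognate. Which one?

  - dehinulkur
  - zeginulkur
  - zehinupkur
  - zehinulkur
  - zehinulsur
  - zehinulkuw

Midenen: *deganulkur > degenulkur > dehenulkur > zehenulkur > zehinulkur  (by vowel merger, intervocalic lenition, unconditioned shift, pre-nasal raising)
The other candidates each miss or misapply at least one Midenen change.

zehinulkur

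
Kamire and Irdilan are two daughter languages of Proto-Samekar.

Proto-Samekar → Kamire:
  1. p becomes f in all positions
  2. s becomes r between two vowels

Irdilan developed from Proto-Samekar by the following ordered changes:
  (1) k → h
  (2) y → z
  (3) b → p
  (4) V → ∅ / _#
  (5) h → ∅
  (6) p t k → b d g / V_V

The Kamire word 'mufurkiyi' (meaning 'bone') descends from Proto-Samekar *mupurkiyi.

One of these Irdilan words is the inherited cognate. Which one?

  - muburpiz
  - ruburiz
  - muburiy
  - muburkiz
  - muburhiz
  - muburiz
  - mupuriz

muburiz

Irdilan: *mupurkiyi
  mupurkiyi → mupurhiyi   [unconditioned shift]
  mupurhiyi → mupurhizi   [unconditioned shift]
  mupurhizi (rule 3 does not apply)
  mupurhizi → mupurhiz   [apocope]
  mupurhiz → mupuriz   [h-loss]
  mupuriz → muburiz   [intervocalic voicing]
  giving Irdilan muburiz.
Only 'muburiz' matches the regular Irdilan development of *mupurkiyi.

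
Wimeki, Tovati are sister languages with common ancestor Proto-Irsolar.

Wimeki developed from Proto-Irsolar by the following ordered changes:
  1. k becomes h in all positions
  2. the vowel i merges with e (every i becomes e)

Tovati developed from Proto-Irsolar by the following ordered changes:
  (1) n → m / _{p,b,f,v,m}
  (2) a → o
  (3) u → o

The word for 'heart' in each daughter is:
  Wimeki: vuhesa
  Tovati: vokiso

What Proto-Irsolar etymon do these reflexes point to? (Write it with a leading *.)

*vukisa

Position 4: Wimeki has e, Tovati has i. Tovati preserves i here (none of its changes turn any other segment into i), so the proto-segment is *i.
Position 2: Wimeki has u, Tovati has o. Wimeki preserves u here (none of its changes turn any other segment into u), so the proto-segment is *u.
Continuing position by position gives *vukisa; check it forward:
Wimeki: *vukisa
  vukisa → vuhisa   [unconditioned shift]
  vuhisa → vuhesa   [vowel merger]
  giving Wimeki vuhesa.
Tovati: *vukisa > vukiso > vokiso  (by vowel merger, vowel merger)
*vukisa is the unique common source.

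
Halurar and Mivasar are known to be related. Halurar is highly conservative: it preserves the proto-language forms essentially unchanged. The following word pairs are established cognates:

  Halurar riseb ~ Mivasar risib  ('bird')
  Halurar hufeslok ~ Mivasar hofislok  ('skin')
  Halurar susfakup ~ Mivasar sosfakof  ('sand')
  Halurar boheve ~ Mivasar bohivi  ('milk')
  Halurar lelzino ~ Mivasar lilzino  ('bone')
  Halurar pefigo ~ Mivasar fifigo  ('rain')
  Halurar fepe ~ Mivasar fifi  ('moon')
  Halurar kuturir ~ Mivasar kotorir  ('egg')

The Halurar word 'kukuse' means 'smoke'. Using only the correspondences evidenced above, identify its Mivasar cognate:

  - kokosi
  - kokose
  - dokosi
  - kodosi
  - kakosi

kokosi

susfakup ~ sosfakof, kuturir ~ kotorir — Halurar u corresponds to Mivasar o after a consonant, before a consonant other than r, m, n, p, b, f, v.
boheve ~ bohivi, fepe ~ fifi — Halurar e corresponds to Mivasar i word-finally.
Applying these to Halurar 'kukuse':
  kukuse → kokuse   (u→o after a consonant, before a consonant other than r, m, n, p, b, f, v)
  kokuse → kokose   (u→o after a consonant, before a consonant other than r, m, n, p, b, f, v)
  kokose → kokosi   (e→i word-finally)
So the Mivasar cognate is 'kokosi'.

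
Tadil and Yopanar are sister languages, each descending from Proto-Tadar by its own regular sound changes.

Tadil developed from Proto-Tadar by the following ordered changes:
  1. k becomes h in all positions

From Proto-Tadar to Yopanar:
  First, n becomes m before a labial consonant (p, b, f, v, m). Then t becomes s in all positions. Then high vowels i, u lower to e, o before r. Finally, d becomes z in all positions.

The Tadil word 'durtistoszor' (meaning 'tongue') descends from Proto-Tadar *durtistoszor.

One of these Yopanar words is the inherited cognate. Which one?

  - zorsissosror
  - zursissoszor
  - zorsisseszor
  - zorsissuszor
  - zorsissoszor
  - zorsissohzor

zorsissoszor

Yopanar: start from *durtistoszor.
  rule 1: no change — durtistoszor
  rule 2 (unconditioned shift): durtistoszor → dursissoszor
  rule 3 (pre-rhotic lowering): dursissoszor → dorsissoszor
  rule 4 (unconditioned shift): dorsissoszor → zorsissoszor
  ⇒ Yopanar zorsissoszor
Only 'zorsissoszor' matches the regular Yopanar development of *durtistoszor.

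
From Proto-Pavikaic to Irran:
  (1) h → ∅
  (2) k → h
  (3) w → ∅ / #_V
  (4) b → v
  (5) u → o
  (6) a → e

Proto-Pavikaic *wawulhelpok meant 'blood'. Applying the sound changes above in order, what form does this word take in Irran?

Irran: *wawulhelpok > wawulelpok > wawulelpoh > awulelpoh > awolelpoh > ewolelpoh  (by h-loss, unconditioned shift, glide loss, vowel merger, vowel merger)

ewolelpoh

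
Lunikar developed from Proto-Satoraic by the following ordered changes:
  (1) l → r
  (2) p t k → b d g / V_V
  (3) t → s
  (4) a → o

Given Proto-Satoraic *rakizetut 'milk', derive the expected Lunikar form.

Lunikar: *rakizetut
  rakizetut (rule 1 does not apply)
  rakizetut → ragizedut   [intervocalic voicing]
  ragizedut → ragizedus   [unconditioned shift]
  ragizedus → rogizedus   [vowel merger]
  giving Lunikar rogizedus.

rogizedus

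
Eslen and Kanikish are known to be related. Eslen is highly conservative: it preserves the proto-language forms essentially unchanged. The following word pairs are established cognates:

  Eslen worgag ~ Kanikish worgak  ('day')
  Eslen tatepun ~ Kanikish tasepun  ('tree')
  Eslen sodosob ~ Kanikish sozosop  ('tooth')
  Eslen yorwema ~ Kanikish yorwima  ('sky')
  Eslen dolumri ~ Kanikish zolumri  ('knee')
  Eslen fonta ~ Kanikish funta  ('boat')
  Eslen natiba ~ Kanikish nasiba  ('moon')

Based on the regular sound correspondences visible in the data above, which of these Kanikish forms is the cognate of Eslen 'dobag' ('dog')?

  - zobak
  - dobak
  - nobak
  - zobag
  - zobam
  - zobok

zobak

dolumri ~ zolumri — Eslen d corresponds to Kanikish z word-initially before a back vowel.
worgag ~ worgak — Eslen g corresponds to Kanikish k word-finally.
Applying these to Eslen 'dobag':
  dobag → zobag   (d→z word-initially before a back vowel)
  zobag → zobak   (g→k word-finally)
So the Kanikish cognate is 'zobak'.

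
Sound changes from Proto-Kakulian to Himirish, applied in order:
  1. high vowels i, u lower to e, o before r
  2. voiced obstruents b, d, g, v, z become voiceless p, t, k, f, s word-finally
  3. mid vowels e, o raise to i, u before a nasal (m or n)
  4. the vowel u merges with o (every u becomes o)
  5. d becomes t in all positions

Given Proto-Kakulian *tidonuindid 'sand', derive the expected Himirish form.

titonointit

Himirish: start from *tidonuindid.
  rule 1: no change — tidonuindid
  rule 2 (final devoicing): tidonuindid → tidonuindit
  rule 3 (pre-nasal raising): tidonuindit → tidunuindit
  rule 4 (vowel merger): tidunuindit → tidonoindit
  rule 5 (unconditioned shift): tidonoindit → titonointit
  ⇒ Himirish titonointit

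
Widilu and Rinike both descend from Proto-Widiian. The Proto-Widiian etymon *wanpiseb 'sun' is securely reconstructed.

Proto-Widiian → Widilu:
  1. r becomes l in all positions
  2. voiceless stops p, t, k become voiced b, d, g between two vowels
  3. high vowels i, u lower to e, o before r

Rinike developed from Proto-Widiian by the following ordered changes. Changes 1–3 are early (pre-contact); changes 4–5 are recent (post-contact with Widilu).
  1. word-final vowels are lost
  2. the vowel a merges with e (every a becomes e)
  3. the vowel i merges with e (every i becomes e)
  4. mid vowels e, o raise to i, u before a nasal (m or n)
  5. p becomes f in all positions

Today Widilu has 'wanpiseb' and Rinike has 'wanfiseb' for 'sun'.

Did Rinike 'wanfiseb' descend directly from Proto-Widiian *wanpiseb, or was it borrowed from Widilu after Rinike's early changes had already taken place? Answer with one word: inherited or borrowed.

If inherited, *wanpiseb would pass through all of Rinike's changes:
Rinike: *wanpiseb > wenpiseb > wenpeseb > winpeseb > winfeseb  (by vowel merger, vowel merger, pre-nasal raising, unconditioned shift)
If borrowed from Widilu 'wanpiseb' after the early changes, it would undergo only the recent ones:
  rule 4 (pre-nasal raising): no change (wanpiseb)
  rule 5 (unconditioned shift): wanpiseb → wanfiseb
  ⇒ as a loan: wanfiseb
Rinike 'wanfiseb' matches the loan outcome 'wanfiseb', not the inherited 'winfeseb' — it skipped the early Rinike changes, so it was borrowed from Widilu.

borrowed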